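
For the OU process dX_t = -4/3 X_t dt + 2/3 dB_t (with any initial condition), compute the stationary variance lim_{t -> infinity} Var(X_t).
lim Var(X_t) = 1/6

The OU SDE dX = -theta X dt + sigma dB admits the integrating factor exp(theta t): d(exp(theta t) X_t) = sigma exp(theta t) dB_t. Integrating from 0 to t gives X_t = x_0 * exp(-theta t) + sigma * int_0^t exp(-theta (t-s)) dB_s for any initial x_0. The Itô integral has variance (by the Itô isometry) sigma^2 * int_0^t exp(-2 theta (t - s)) ds = sigma^2 * (1 - exp(-2 theta t)) / (2 theta), independent of x_0.
With theta = 4/3, sigma = 2/3:
  Var(X_t) = (2/3)^2 * (1 - exp(-2*4/3 t)) / (2 * 4/3) = 1/6 - exp(-8*t/3)/6.
As t -> infinity, exp(-2*4/3 t) -> 0, so the stationary variance is sigma^2 / (2 theta) = 1/6.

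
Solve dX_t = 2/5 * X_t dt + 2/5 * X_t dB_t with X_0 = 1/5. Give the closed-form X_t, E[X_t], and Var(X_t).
X_t = 1/5 * exp((8/25) t + (2/5) B_t); E[X_t] = exp(2*t/5)/5; Var(X_t) = (exp(4*t/25) - 1)*exp(4*t/5)/25

For GBM dX = mu X dt + sigma X dB with X_0 = x_0, apply Itô to Y = log X: dY = (mu - sigma^2/2) dt + sigma dB, so Y_t = log(x_0) + (mu - sigma^2/2) t + sigma B_t and hence X_t = x_0 * exp((mu - sigma^2/2) t + sigma B_t).
With mu = 2/5, sigma = 2/5, x_0 = 1/5, this gives:
  X_t = 1/5 * exp((8/25) * t + (2/5) * B_t).
Since sigma*B_t ~ Normal(0, sigma^2 t), E[exp(sigma*B_t)] = exp(sigma^2 t / 2); so E[X_t] = x_0 * exp((mu - sigma^2/2) t) * exp(sigma^2 t / 2) = x_0 * exp(mu t) = exp(2*t/5)/5.
Var(X_t) = E[X_t^2] - (E[X_t])^2 = x_0^2 * exp(2 mu t) * (exp(sigma^2 t) - 1) = (exp(4*t/25) - 1)*exp(4*t/5)/25.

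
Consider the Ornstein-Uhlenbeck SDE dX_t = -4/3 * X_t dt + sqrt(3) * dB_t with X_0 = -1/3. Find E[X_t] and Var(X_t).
E[X_t] = -exp(-4*t/3)/3; Var(X_t) = 9/8 - 9*exp(-8*t/3)/8

The OU SDE dX = -theta X dt + sigma dB admits the integrating factor exp(theta t): d(exp(theta t) X_t) = sigma exp(theta t) dB_t. Integrating from 0 to t:
  X_t = x_0 * exp(-theta t) + sigma * int_0^t exp(-theta (t-s)) dB_s.
The Itô integral has mean 0 and (by the Itô isometry) variance sigma^2 * int_0^t exp(-2 theta (t - s)) ds = sigma^2 * (1 - exp(-2 theta t)) / (2 theta).
With theta = 4/3, sigma = sqrt(3), x_0 = -1/3:
  E[X_t] = -1/3 * exp(-4/3 t) = -exp(-4*t/3)/3
  Var(X_t) = (sqrt(3))^2 * (1 - exp(-2*4/3 t)) / (2 * 4/3) = 9/8 - 9*exp(-8*t/3)/8.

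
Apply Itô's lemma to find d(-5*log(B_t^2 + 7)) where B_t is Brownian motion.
d(-5*log(B_t^2 + 7)) = (5*(B_t^2 - 7)/(B_t^2 + 7)^2) dt + (-10*B_t/(B_t^2 + 7)) dB_t

Itô's formula for f(B_t) gives d f(B_t) = f'(B_t) dB_t + (1/2) f''(B_t) dt. Compute derivatives of f(x) = -5*log(x^2 + 7):
  f'(x)  = -10*x/(x^2 + 7)
  f''(x) = 10*(x^2 - 7)/(x^2 + 7)^2
Substitute x = B_t and multiply the f'' term by 1/2:
  drift     = (1/2) * (10*(x^2 - 7)/(x^2 + 7)^2) evaluated at B_t = 5*(B_t^2 - 7)/(B_t^2 + 7)^2
  diffusion = (-10*x/(x^2 + 7)) evaluated at B_t = -10*B_t/(B_t^2 + 7)
Therefore d(-5*log(B_t^2 + 7)) = (5*(B_t^2 - 7)/(B_t^2 + 7)^2) dt + (-10*B_t/(B_t^2 + 7)) dB_t.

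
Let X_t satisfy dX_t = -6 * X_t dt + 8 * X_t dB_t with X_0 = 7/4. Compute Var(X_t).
Var(X_t) = (49*exp(64*t) - 49)*exp(-12*t)/16

For GBM dX = mu X dt + sigma X dB with X_0 = x_0, apply Itô to Y = log X: dY = (mu - sigma^2/2) dt + sigma dB, so Y_t = log(x_0) + (mu - sigma^2/2) t + sigma B_t and hence X_t = x_0 * exp((mu - sigma^2/2) t + sigma B_t).
With mu = -6, sigma = 8, x_0 = 7/4, this gives:
  X_t = 7/4 * exp((-38) * t + (8) * B_t).
Since sigma*B_t ~ Normal(0, sigma^2 t), E[exp(sigma*B_t)] = exp(sigma^2 t / 2); so E[X_t] = x_0 * exp((mu - sigma^2/2) t) * exp(sigma^2 t / 2) = x_0 * exp(mu t) = 7*exp(-6*t)/4.
Var(X_t) = E[X_t^2] - (E[X_t])^2 = x_0^2 * exp(2 mu t) * (exp(sigma^2 t) - 1) = (49*exp(64*t) - 49)*exp(-12*t)/16.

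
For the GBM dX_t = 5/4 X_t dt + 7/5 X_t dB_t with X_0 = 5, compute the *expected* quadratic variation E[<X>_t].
E[<X>_t] = 2450*exp(223*t/50)/223 - 2450/223

<X>_t = int_0^t ((7/5) * X_s)^2 ds. Taking expectation inside the integral: E[<X>_t] = (7/5)^2 * int_0^t E[X_s^2] ds. For GBM, E[X_s^2] = x_0^2 * exp((2 mu + sigma^2) s). Integrating:
  E[<X>_t] = (7/5)^2 * 5^2 * (exp((2*(5/4) + (7/5)^2) t) - 1) / (2*(5/4) + (7/5)^2)
           = (7/5)^2 * 5^2 * (exp((223/50) t) - 1) / (223/50) = 2450*exp(223*t/50)/223 - 2450/223.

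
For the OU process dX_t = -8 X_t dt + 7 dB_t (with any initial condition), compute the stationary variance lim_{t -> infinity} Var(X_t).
lim Var(X_t) = 49/16

The OU SDE dX = -theta X dt + sigma dB admits the integrating factor exp(theta t): d(exp(theta t) X_t) = sigma exp(theta t) dB_t. Integrating from 0 to t gives X_t = x_0 * exp(-theta t) + sigma * int_0^t exp(-theta (t-s)) dB_s for any initial x_0. The Itô integral has variance (by the Itô isometry) sigma^2 * int_0^t exp(-2 theta (t - s)) ds = sigma^2 * (1 - exp(-2 theta t)) / (2 theta), independent of x_0.
With theta = 8, sigma = 7:
  Var(X_t) = (7)^2 * (1 - exp(-2*8 t)) / (2 * 8) = 49/16 - 49*exp(-16*t)/16.
As t -> infinity, exp(-2*8 t) -> 0, so the stationary variance is sigma^2 / (2 theta) = 49/16.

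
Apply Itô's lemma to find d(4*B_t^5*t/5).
d(4*B_t^5*t/5) = (4*B_t^3*(B_t^2 + 10*t)/5) dt + (4*B_t^4*t) dB_t

Itô's formula for f(t, x): d f(t, B_t) = (f_t + (1/2) f_xx) dt + f_x dB_t. Compute partials of f(t, x) = 4*t*x^5/5:
  f_t(t,x)  = 4*x^5/5
  f_x(t,x)  = 4*t*x^4
  f_xx(t,x) = 16*t*x^3
Assemble drift = f_t + (1/2) f_xx = 4*x^3*(10*t + x^2)/5 and diffusion = f_x = 4*t*x^4. Substituting x = B_t:
  d(4*B_t^5*t/5) = (4*B_t^3*(B_t^2 + 10*t)/5) dt + (4*B_t^4*t) dB_t.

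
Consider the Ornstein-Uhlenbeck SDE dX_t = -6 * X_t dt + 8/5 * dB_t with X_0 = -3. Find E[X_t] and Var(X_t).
E[X_t] = -3*exp(-6*t); Var(X_t) = 16/75 - 16*exp(-12*t)/75

The OU SDE dX = -theta X dt + sigma dB admits the integrating factor exp(theta t): d(exp(theta t) X_t) = sigma exp(theta t) dB_t. Integrating from 0 to t:
  X_t = x_0 * exp(-theta t) + sigma * int_0^t exp(-theta (t-s)) dB_s.
The Itô integral has mean 0 and (by the Itô isometry) variance sigma^2 * int_0^t exp(-2 theta (t - s)) ds = sigma^2 * (1 - exp(-2 theta t)) / (2 theta).
With theta = 6, sigma = 8/5, x_0 = -3:
  E[X_t] = -3 * exp(-6 t) = -3*exp(-6*t)
  Var(X_t) = (8/5)^2 * (1 - exp(-2*6 t)) / (2 * 6) = 16/75 - 16*exp(-12*t)/75.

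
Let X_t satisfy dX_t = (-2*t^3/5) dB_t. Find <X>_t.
<X>_t = 4*t^7/175

For an Itô process dX_t = a(t) dt + b(t) dB_t, the quadratic variation is <X>_t = int_0^t b(s)^2 ds (the drift term does not contribute). Here b(s) = -2*s^3/5, so
  b(s)^2 = 4*s^6/25.
Integrating from 0 to t:
  <X>_t = int_0^t (4*s^6/25) ds = 4*t^7/175.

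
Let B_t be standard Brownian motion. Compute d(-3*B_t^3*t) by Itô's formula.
d(-3*B_t^3*t) = (3*B_t*(-B_t^2 - 3*t)) dt + (-9*B_t^2*t) dB_t

Itô's formula for f(t, x): d f(t, B_t) = (f_t + (1/2) f_xx) dt + f_x dB_t. Compute partials of f(t, x) = -3*t*x^3:
  f_t(t,x)  = -3*x^3
  f_x(t,x)  = -9*t*x^2
  f_xx(t,x) = -18*t*x
Assemble drift = f_t + (1/2) f_xx = 3*x*(-3*t - x^2) and diffusion = f_x = -9*t*x^2. Substituting x = B_t:
  d(-3*B_t^3*t) = (3*B_t*(-B_t^2 - 3*t)) dt + (-9*B_t^2*t) dB_t.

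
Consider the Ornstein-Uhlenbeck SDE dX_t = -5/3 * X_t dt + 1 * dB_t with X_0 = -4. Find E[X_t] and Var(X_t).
E[X_t] = -4*exp(-5*t/3); Var(X_t) = 3/10 - 3*exp(-10*t/3)/10

The OU SDE dX = -theta X dt + sigma dB admits the integrating factor exp(theta t): d(exp(theta t) X_t) = sigma exp(theta t) dB_t. Integrating from 0 to t:
  X_t = x_0 * exp(-theta t) + sigma * int_0^t exp(-theta (t-s)) dB_s.
The Itô integral has mean 0 and (by the Itô isometry) variance sigma^2 * int_0^t exp(-2 theta (t - s)) ds = sigma^2 * (1 - exp(-2 theta t)) / (2 theta).
With theta = 5/3, sigma = 1, x_0 = -4:
  E[X_t] = -4 * exp(-5/3 t) = -4*exp(-5*t/3)
  Var(X_t) = (1)^2 * (1 - exp(-2*5/3 t)) / (2 * 5/3) = 3/10 - 3*exp(-10*t/3)/10.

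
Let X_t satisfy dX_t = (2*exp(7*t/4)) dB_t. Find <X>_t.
<X>_t = 8*exp(7*t/2)/7 - 8/7

For an Itô process dX_t = a(t) dt + b(t) dB_t, the quadratic variation is <X>_t = int_0^t b(s)^2 ds (the drift term does not contribute). Here b(s) = 2*exp(7*s/4), so
  b(s)^2 = 4*exp(7*s/2).
Integrating from 0 to t:
  <X>_t = int_0^t (4*exp(7*s/2)) ds = 8*exp(7*t/2)/7 - 8/7.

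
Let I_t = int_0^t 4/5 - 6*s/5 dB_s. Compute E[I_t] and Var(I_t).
E[I_t] = 0; Var(I_t) = 4*t*(3*t^2 - 6*t + 4)/25

The Itô integral of a deterministic integrand f(s) has mean 0 because each increment f(s) * (B_{s+ds} - B_s) has mean 0. By the Itô isometry:
  Var( int_0^t f(s) dB_s ) = E[ (int_0^t f(s) dB_s)^2 ] = int_0^t f(s)^2 ds.
Here f(s) = 4/5 - 6*s/5, so f(s)^2 = 4*(3*s - 2)^2/25. Integrate:
  int_0^t (4*(3*s - 2)^2/25) ds = 4*t*(3*t^2 - 6*t + 4)/25.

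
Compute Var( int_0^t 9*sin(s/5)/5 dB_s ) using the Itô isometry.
Var = 81*t/50 - 81*sin(2*t/5)/20

The Itô integral of a deterministic integrand f(s) has mean 0 because each increment f(s) * (B_{s+ds} - B_s) has mean 0. By the Itô isometry:
  Var( int_0^t f(s) dB_s ) = E[ (int_0^t f(s) dB_s)^2 ] = int_0^t f(s)^2 ds.
Here f(s) = 9*sin(s/5)/5, so f(s)^2 = 81*sin(s/5)^2/25. Integrate:
  int_0^t (81*sin(s/5)^2/25) ds = 81*t/50 - 81*sin(2*t/5)/20.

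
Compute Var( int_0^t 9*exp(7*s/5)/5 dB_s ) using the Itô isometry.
Var = 81*exp(14*t/5)/70 - 81/70

The Itô integral of a deterministic integrand f(s) has mean 0 because each increment f(s) * (B_{s+ds} - B_s) has mean 0. By the Itô isometry:
  Var( int_0^t f(s) dB_s ) = E[ (int_0^t f(s) dB_s)^2 ] = int_0^t f(s)^2 ds.
Here f(s) = 9*exp(7*s/5)/5, so f(s)^2 = 81*exp(14*s/5)/25. Integrate:
  int_0^t (81*exp(14*s/5)/25) ds = 81*exp(14*t/5)/70 - 81/70.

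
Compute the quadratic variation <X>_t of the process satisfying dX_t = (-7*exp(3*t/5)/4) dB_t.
<X>_t = 245*exp(6*t/5)/96 - 245/96

For an Itô process dX_t = a(t) dt + b(t) dB_t, the quadratic variation is <X>_t = int_0^t b(s)^2 ds (the drift term does not contribute). Here b(s) = -7*exp(3*s/5)/4, so
  b(s)^2 = 49*exp(6*s/5)/16.
Integrating from 0 to t:
  <X>_t = int_0^t (49*exp(6*s/5)/16) ds = 245*exp(6*t/5)/96 - 245/96.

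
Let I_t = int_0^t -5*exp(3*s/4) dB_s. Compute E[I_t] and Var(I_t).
E[I_t] = 0; Var(I_t) = 50*exp(3*t/2)/3 - 50/3

The Itô integral of a deterministic integrand f(s) has mean 0 because each increment f(s) * (B_{s+ds} - B_s) has mean 0. By the Itô isometry:
  Var( int_0^t f(s) dB_s ) = E[ (int_0^t f(s) dB_s)^2 ] = int_0^t f(s)^2 ds.
Here f(s) = -5*exp(3*s/4), so f(s)^2 = 25*exp(3*s/2). Integrate:
  int_0^t (25*exp(3*s/2)) ds = 50*exp(3*t/2)/3 - 50/3.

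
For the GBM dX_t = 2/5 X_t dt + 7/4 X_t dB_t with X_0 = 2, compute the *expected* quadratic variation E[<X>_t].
E[<X>_t] = 980*exp(309*t/80)/309 - 980/309

<X>_t = int_0^t ((7/4) * X_s)^2 ds. Taking expectation inside the integral: E[<X>_t] = (7/4)^2 * int_0^t E[X_s^2] ds. For GBM, E[X_s^2] = x_0^2 * exp((2 mu + sigma^2) s). Integrating:
  E[<X>_t] = (7/4)^2 * 2^2 * (exp((2*(2/5) + (7/4)^2) t) - 1) / (2*(2/5) + (7/4)^2)
           = (7/4)^2 * 2^2 * (exp((309/80) t) - 1) / (309/80) = 980*exp(309*t/80)/309 - 980/309.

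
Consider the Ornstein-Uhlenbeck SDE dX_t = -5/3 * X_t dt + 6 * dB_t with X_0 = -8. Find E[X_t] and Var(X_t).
E[X_t] = -8*exp(-5*t/3); Var(X_t) = 54/5 - 54*exp(-10*t/3)/5

The OU SDE dX = -theta X dt + sigma dB admits the integrating factor exp(theta t): d(exp(theta t) X_t) = sigma exp(theta t) dB_t. Integrating from 0 to t:
  X_t = x_0 * exp(-theta t) + sigma * int_0^t exp(-theta (t-s)) dB_s.
The Itô integral has mean 0 and (by the Itô isometry) variance sigma^2 * int_0^t exp(-2 theta (t - s)) ds = sigma^2 * (1 - exp(-2 theta t)) / (2 theta).
With theta = 5/3, sigma = 6, x_0 = -8:
  E[X_t] = -8 * exp(-5/3 t) = -8*exp(-5*t/3)
  Var(X_t) = (6)^2 * (1 - exp(-2*5/3 t)) / (2 * 5/3) = 54/5 - 54*exp(-10*t/3)/5.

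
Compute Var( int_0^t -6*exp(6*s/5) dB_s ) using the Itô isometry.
Var = 15*exp(12*t/5) - 15

The Itô integral of a deterministic integrand f(s) has mean 0 because each increment f(s) * (B_{s+ds} - B_s) has mean 0. By the Itô isometry:
  Var( int_0^t f(s) dB_s ) = E[ (int_0^t f(s) dB_s)^2 ] = int_0^t f(s)^2 ds.
Here f(s) = -6*exp(6*s/5), so f(s)^2 = 36*exp(12*s/5). Integrate:
  int_0^t (36*exp(12*s/5)) ds = 15*exp(12*t/5) - 15.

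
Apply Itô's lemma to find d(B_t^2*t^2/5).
d(B_t^2*t^2/5) = (t*(2*B_t^2 + t)/5) dt + (2*B_t*t^2/5) dB_t

Itô's formula for f(t, x): d f(t, B_t) = (f_t + (1/2) f_xx) dt + f_x dB_t. Compute partials of f(t, x) = t^2*x^2/5:
  f_t(t,x)  = 2*t*x^2/5
  f_x(t,x)  = 2*t^2*x/5
  f_xx(t,x) = 2*t^2/5
Assemble drift = f_t + (1/2) f_xx = t*(t + 2*x^2)/5 and diffusion = f_x = 2*t^2*x/5. Substituting x = B_t:
  d(B_t^2*t^2/5) = (t*(2*B_t^2 + t)/5) dt + (2*B_t*t^2/5) dB_t.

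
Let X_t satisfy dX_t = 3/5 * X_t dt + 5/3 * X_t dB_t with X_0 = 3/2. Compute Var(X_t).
Var(X_t) = 9*(exp(25*t/9) - 1)*exp(6*t/5)/4

For GBM dX = mu X dt + sigma X dB with X_0 = x_0, apply Itô to Y = log X: dY = (mu - sigma^2/2) dt + sigma dB, so Y_t = log(x_0) + (mu - sigma^2/2) t + sigma B_t and hence X_t = x_0 * exp((mu - sigma^2/2) t + sigma B_t).
With mu = 3/5, sigma = 5/3, x_0 = 3/2, this gives:
  X_t = 3/2 * exp((-71/90) * t + (5/3) * B_t).
Since sigma*B_t ~ Normal(0, sigma^2 t), E[exp(sigma*B_t)] = exp(sigma^2 t / 2); so E[X_t] = x_0 * exp((mu - sigma^2/2) t) * exp(sigma^2 t / 2) = x_0 * exp(mu t) = 3*exp(3*t/5)/2.
Var(X_t) = E[X_t^2] - (E[X_t])^2 = x_0^2 * exp(2 mu t) * (exp(sigma^2 t) - 1) = 9*(exp(25*t/9) - 1)*exp(6*t/5)/4.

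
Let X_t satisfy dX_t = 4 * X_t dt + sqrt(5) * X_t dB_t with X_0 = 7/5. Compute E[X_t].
E[X_t] = 7*exp(4*t)/5

For GBM dX = mu X dt + sigma X dB with X_0 = x_0, apply Itô to Y = log X: dY = (mu - sigma^2/2) dt + sigma dB, so Y_t = log(x_0) + (mu - sigma^2/2) t + sigma B_t and hence X_t = x_0 * exp((mu - sigma^2/2) t + sigma B_t).
With mu = 4, sigma = sqrt(5), x_0 = 7/5, this gives:
  X_t = 7/5 * exp((3/2) * t + (sqrt(5)) * B_t).
Since sigma*B_t ~ Normal(0, sigma^2 t), E[exp(sigma*B_t)] = exp(sigma^2 t / 2); so E[X_t] = x_0 * exp((mu - sigma^2/2) t) * exp(sigma^2 t / 2) = x_0 * exp(mu t) = 7*exp(4*t)/5.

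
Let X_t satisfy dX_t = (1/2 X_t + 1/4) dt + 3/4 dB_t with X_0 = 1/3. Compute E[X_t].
E[X_t] = 5*exp(t/2)/6 - 1/2

Taking expectations and using E[dB_t] = 0, the mean m(t) = E[X_t] satisfies the ODE m'(t) = a m(t) + b with m(0) = x_0. With a = 1/2, b = 1/4, x_0 = 1/3, the solution is
  m(t) = x_0 * exp(a t) + (b/a) * (exp(a t) - 1)
       = (1/3) * exp((1/2) t) + ((1/4)/(1/2)) * (exp((1/2) t) - 1)
       = 5*exp(t/2)/6 - 1/2.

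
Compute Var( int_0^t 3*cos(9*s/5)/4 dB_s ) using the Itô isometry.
Var = 9*t/32 + 5*sin(18*t/5)/64

The Itô integral of a deterministic integrand f(s) has mean 0 because each increment f(s) * (B_{s+ds} - B_s) has mean 0. By the Itô isometry:
  Var( int_0^t f(s) dB_s ) = E[ (int_0^t f(s) dB_s)^2 ] = int_0^t f(s)^2 ds.
Here f(s) = 3*cos(9*s/5)/4, so f(s)^2 = 9*cos(9*s/5)^2/16. Integrate:
  int_0^t (9*cos(9*s/5)^2/16) ds = 9*t/32 + 5*sin(18*t/5)/64.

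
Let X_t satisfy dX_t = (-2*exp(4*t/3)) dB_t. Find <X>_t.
<X>_t = 3*exp(8*t/3)/2 - 3/2

For an Itô process dX_t = a(t) dt + b(t) dB_t, the quadratic variation is <X>_t = int_0^t b(s)^2 ds (the drift term does not contribute). Here b(s) = -2*exp(4*s/3), so
  b(s)^2 = 4*exp(8*s/3).
Integrating from 0 to t:
  <X>_t = int_0^t (4*exp(8*s/3)) ds = 3*exp(8*t/3)/2 - 3/2.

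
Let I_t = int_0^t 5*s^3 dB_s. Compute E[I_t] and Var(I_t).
E[I_t] = 0; Var(I_t) = 25*t^7/7

The Itô integral of a deterministic integrand f(s) has mean 0 because each increment f(s) * (B_{s+ds} - B_s) has mean 0. By the Itô isometry:
  Var( int_0^t f(s) dB_s ) = E[ (int_0^t f(s) dB_s)^2 ] = int_0^t f(s)^2 ds.
Here f(s) = 5*s^3, so f(s)^2 = 25*s^6. Integrate:
  int_0^t (25*s^6) ds = 25*t^7/7.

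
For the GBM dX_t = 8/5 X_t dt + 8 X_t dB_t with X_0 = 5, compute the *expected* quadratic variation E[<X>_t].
E[<X>_t] = 500*exp(336*t/5)/21 - 500/21

<X>_t = int_0^t (8 * X_s)^2 ds. Taking expectation inside the integral: E[<X>_t] = 8^2 * int_0^t E[X_s^2] ds. For GBM, E[X_s^2] = x_0^2 * exp((2 mu + sigma^2) s). Integrating:
  E[<X>_t] = 8^2 * 5^2 * (exp((2*(8/5) + 8^2) t) - 1) / (2*(8/5) + 8^2)
           = 8^2 * 5^2 * (exp((336/5) t) - 1) / (336/5) = 500*exp(336*t/5)/21 - 500/21.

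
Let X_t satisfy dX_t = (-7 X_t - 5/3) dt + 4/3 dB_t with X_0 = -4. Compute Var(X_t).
Var(X_t) = 8/63 - 8*exp(-14*t)/63

The variance V(t) = Var(X_t) satisfies V'(t) = 2 a V(t) + c^2 with V(0) = 0 (drift coefficient is linear in X, diffusion is constant). With a = -7, c = 4/3, the solution is
  V(t) = (c^2 / (2 a)) * (exp(2 a t) - 1)
       = ((4/3)^2 / (2*(-7))) * (exp((-14) t) - 1)
       = 8/63 - 8*exp(-14*t)/63.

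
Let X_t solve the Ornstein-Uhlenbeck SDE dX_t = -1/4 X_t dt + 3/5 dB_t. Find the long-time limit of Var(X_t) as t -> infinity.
lim Var(X_t) = 18/25

The OU SDE dX = -theta X dt + sigma dB admits the integrating factor exp(theta t): d(exp(theta t) X_t) = sigma exp(theta t) dB_t. Integrating from 0 to t gives X_t = x_0 * exp(-theta t) + sigma * int_0^t exp(-theta (t-s)) dB_s for any initial x_0. The Itô integral has variance (by the Itô isometry) sigma^2 * int_0^t exp(-2 theta (t - s)) ds = sigma^2 * (1 - exp(-2 theta t)) / (2 theta), independent of x_0.
With theta = 1/4, sigma = 3/5:
  Var(X_t) = (3/5)^2 * (1 - exp(-2*1/4 t)) / (2 * 1/4) = 18/25 - 18*exp(-t/2)/25.
As t -> infinity, exp(-2*1/4 t) -> 0, so the stationary variance is sigma^2 / (2 theta) = 18/25.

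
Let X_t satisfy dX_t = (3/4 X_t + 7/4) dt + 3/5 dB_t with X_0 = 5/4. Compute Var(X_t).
Var(X_t) = 6*exp(3*t/2)/25 - 6/25

The variance V(t) = Var(X_t) satisfies V'(t) = 2 a V(t) + c^2 with V(0) = 0 (drift coefficient is linear in X, diffusion is constant). With a = 3/4, c = 3/5, the solution is
  V(t) = (c^2 / (2 a)) * (exp(2 a t) - 1)
       = ((3/5)^2 / (2*(3/4))) * (exp((3/2) t) - 1)
       = 6*exp(3*t/2)/25 - 6/25.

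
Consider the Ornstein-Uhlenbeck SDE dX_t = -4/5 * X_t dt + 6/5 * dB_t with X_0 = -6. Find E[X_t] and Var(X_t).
E[X_t] = -6*exp(-4*t/5); Var(X_t) = 9/10 - 9*exp(-8*t/5)/10

The OU SDE dX = -theta X dt + sigma dB admits the integrating factor exp(theta t): d(exp(theta t) X_t) = sigma exp(theta t) dB_t. Integrating from 0 to t:
  X_t = x_0 * exp(-theta t) + sigma * int_0^t exp(-theta (t-s)) dB_s.
The Itô integral has mean 0 and (by the Itô isometry) variance sigma^2 * int_0^t exp(-2 theta (t - s)) ds = sigma^2 * (1 - exp(-2 theta t)) / (2 theta).
With theta = 4/5, sigma = 6/5, x_0 = -6:
  E[X_t] = -6 * exp(-4/5 t) = -6*exp(-4*t/5)
  Var(X_t) = (6/5)^2 * (1 - exp(-2*4/5 t)) / (2 * 4/5) = 9/10 - 9*exp(-8*t/5)/10.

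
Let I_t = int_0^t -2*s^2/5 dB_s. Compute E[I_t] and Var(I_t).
E[I_t] = 0; Var(I_t) = 4*t^5/125

The Itô integral of a deterministic integrand f(s) has mean 0 because each increment f(s) * (B_{s+ds} - B_s) has mean 0. By the Itô isometry:
  Var( int_0^t f(s) dB_s ) = E[ (int_0^t f(s) dB_s)^2 ] = int_0^t f(s)^2 ds.
Here f(s) = -2*s^2/5, so f(s)^2 = 4*s^4/25. Integrate:
  int_0^t (4*s^4/25) ds = 4*t^5/125.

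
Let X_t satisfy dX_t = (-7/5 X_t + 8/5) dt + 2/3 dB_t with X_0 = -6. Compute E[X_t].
E[X_t] = 8/7 - 50*exp(-7*t/5)/7

Taking expectations and using E[dB_t] = 0, the mean m(t) = E[X_t] satisfies the ODE m'(t) = a m(t) + b with m(0) = x_0. With a = -7/5, b = 8/5, x_0 = -6, the solution is
  m(t) = x_0 * exp(a t) + (b/a) * (exp(a t) - 1)
       = (-6) * exp((-7/5) t) + ((8/5)/(-7/5)) * (exp((-7/5) t) - 1)
       = 8/7 - 50*exp(-7*t/5)/7.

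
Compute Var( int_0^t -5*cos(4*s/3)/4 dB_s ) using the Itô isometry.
Var = 25*t/32 + 75*sin(4*t/3)*cos(4*t/3)/128

The Itô integral of a deterministic integrand f(s) has mean 0 because each increment f(s) * (B_{s+ds} - B_s) has mean 0. By the Itô isometry:
  Var( int_0^t f(s) dB_s ) = E[ (int_0^t f(s) dB_s)^2 ] = int_0^t f(s)^2 ds.
Here f(s) = -5*cos(4*s/3)/4, so f(s)^2 = 25*cos(4*s/3)^2/16. Integrate:
  int_0^t (25*cos(4*s/3)^2/16) ds = 25*t/32 + 75*sin(4*t/3)*cos(4*t/3)/128.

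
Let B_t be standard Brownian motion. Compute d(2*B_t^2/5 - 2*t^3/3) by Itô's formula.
d(2*B_t^2/5 - 2*t^3/3) = (2/5 - 2*t^2) dt + (4*B_t/5) dB_t

Itô's formula for f(t, x): d f(t, B_t) = (f_t + (1/2) f_xx) dt + f_x dB_t. Compute partials of f(t, x) = -2*t^3/3 + 2*x^2/5:
  f_t(t,x)  = -2*t^2
  f_x(t,x)  = 4*x/5
  f_xx(t,x) = 4/5
Assemble drift = f_t + (1/2) f_xx = 2/5 - 2*t^2 and diffusion = f_x = 4*x/5. Substituting x = B_t:
  d(2*B_t^2/5 - 2*t^3/3) = (2/5 - 2*t^2) dt + (4*B_t/5) dB_t.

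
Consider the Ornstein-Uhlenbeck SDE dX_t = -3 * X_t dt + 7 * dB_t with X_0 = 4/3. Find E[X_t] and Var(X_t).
E[X_t] = 4*exp(-3*t)/3; Var(X_t) = 49/6 - 49*exp(-6*t)/6

The OU SDE dX = -theta X dt + sigma dB admits the integrating factor exp(theta t): d(exp(theta t) X_t) = sigma exp(theta t) dB_t. Integrating from 0 to t:
  X_t = x_0 * exp(-theta t) + sigma * int_0^t exp(-theta (t-s)) dB_s.
The Itô integral has mean 0 and (by the Itô isometry) variance sigma^2 * int_0^t exp(-2 theta (t - s)) ds = sigma^2 * (1 - exp(-2 theta t)) / (2 theta).
With theta = 3, sigma = 7, x_0 = 4/3:
  E[X_t] = 4/3 * exp(-3 t) = 4*exp(-3*t)/3
  Var(X_t) = (7)^2 * (1 - exp(-2*3 t)) / (2 * 3) = 49/6 - 49*exp(-6*t)/6.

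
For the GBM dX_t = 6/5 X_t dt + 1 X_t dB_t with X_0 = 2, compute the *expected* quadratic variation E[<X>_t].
E[<X>_t] = 20*exp(17*t/5)/17 - 20/17

<X>_t = int_0^t (1 * X_s)^2 ds. Taking expectation inside the integral: E[<X>_t] = 1^2 * int_0^t E[X_s^2] ds. For GBM, E[X_s^2] = x_0^2 * exp((2 mu + sigma^2) s). Integrating:
  E[<X>_t] = 1^2 * 2^2 * (exp((2*(6/5) + 1^2) t) - 1) / (2*(6/5) + 1^2)
           = 1^2 * 2^2 * (exp((17/5) t) - 1) / (17/5) = 20*exp(17*t/5)/17 - 20/17.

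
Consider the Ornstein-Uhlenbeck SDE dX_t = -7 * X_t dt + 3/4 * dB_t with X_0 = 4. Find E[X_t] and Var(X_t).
E[X_t] = 4*exp(-7*t); Var(X_t) = 9/224 - 9*exp(-14*t)/224

The OU SDE dX = -theta X dt + sigma dB admits the integrating factor exp(theta t): d(exp(theta t) X_t) = sigma exp(theta t) dB_t. Integrating from 0 to t:
  X_t = x_0 * exp(-theta t) + sigma * int_0^t exp(-theta (t-s)) dB_s.
The Itô integral has mean 0 and (by the Itô isometry) variance sigma^2 * int_0^t exp(-2 theta (t - s)) ds = sigma^2 * (1 - exp(-2 theta t)) / (2 theta).
With theta = 7, sigma = 3/4, x_0 = 4:
  E[X_t] = 4 * exp(-7 t) = 4*exp(-7*t)
  Var(X_t) = (3/4)^2 * (1 - exp(-2*7 t)) / (2 * 7) = 9/224 - 9*exp(-14*t)/224.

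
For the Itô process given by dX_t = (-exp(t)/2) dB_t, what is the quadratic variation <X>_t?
<X>_t = exp(2*t)/8 - 1/8

For an Itô process dX_t = a(t) dt + b(t) dB_t, the quadratic variation is <X>_t = int_0^t b(s)^2 ds (the drift term does not contribute). Here b(s) = -exp(s)/2, so
  b(s)^2 = exp(2*s)/4.
Integrating from 0 to t:
  <X>_t = int_0^t (exp(2*s)/4) ds = exp(2*t)/8 - 1/8.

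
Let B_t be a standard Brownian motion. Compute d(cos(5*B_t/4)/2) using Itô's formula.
d(cos(5*B_t/4)/2) = (-25*cos(5*B_t/4)/64) dt + (-5*sin(5*B_t/4)/8) dB_t

Itô's formula for f(B_t) gives d f(B_t) = f'(B_t) dB_t + (1/2) f''(B_t) dt. Compute derivatives of f(x) = cos(5*x/4)/2:
  f'(x)  = -5*sin(5*x/4)/8
  f''(x) = -25*cos(5*x/4)/32
Substitute x = B_t and multiply the f'' term by 1/2:
  drift     = (1/2) * (-25*cos(5*x/4)/32) evaluated at B_t = -25*cos(5*B_t/4)/64
  diffusion = (-5*sin(5*x/4)/8) evaluated at B_t = -5*sin(5*B_t/4)/8
Therefore d(cos(5*B_t/4)/2) = (-25*cos(5*B_t/4)/64) dt + (-5*sin(5*B_t/4)/8) dB_t.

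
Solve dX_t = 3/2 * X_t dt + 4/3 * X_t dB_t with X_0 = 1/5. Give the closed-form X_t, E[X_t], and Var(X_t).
X_t = 1/5 * exp((11/18) t + (4/3) B_t); E[X_t] = exp(3*t/2)/5; Var(X_t) = (exp(16*t/9) - 1)*exp(3*t)/25

For GBM dX = mu X dt + sigma X dB with X_0 = x_0, apply Itô to Y = log X: dY = (mu - sigma^2/2) dt + sigma dB, so Y_t = log(x_0) + (mu - sigma^2/2) t + sigma B_t and hence X_t = x_0 * exp((mu - sigma^2/2) t + sigma B_t).
With mu = 3/2, sigma = 4/3, x_0 = 1/5, this gives:
  X_t = 1/5 * exp((11/18) * t + (4/3) * B_t).
Since sigma*B_t ~ Normal(0, sigma^2 t), E[exp(sigma*B_t)] = exp(sigma^2 t / 2); so E[X_t] = x_0 * exp((mu - sigma^2/2) t) * exp(sigma^2 t / 2) = x_0 * exp(mu t) = exp(3*t/2)/5.
Var(X_t) = E[X_t^2] - (E[X_t])^2 = x_0^2 * exp(2 mu t) * (exp(sigma^2 t) - 1) = (exp(16*t/9) - 1)*exp(3*t)/25.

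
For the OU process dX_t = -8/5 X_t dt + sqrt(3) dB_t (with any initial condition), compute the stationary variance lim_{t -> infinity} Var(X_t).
lim Var(X_t) = 15/16

The OU SDE dX = -theta X dt + sigma dB admits the integrating factor exp(theta t): d(exp(theta t) X_t) = sigma exp(theta t) dB_t. Integrating from 0 to t gives X_t = x_0 * exp(-theta t) + sigma * int_0^t exp(-theta (t-s)) dB_s for any initial x_0. The Itô integral has variance (by the Itô isometry) sigma^2 * int_0^t exp(-2 theta (t - s)) ds = sigma^2 * (1 - exp(-2 theta t)) / (2 theta), independent of x_0.
With theta = 8/5, sigma = sqrt(3):
  Var(X_t) = (sqrt(3))^2 * (1 - exp(-2*8/5 t)) / (2 * 8/5) = 15/16 - 15*exp(-16*t/5)/16.
As t -> infinity, exp(-2*8/5 t) -> 0, so the stationary variance is sigma^2 / (2 theta) = 15/16.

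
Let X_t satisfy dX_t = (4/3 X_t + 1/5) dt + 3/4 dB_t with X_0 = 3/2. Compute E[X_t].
E[X_t] = 33*exp(4*t/3)/20 - 3/20

Taking expectations and using E[dB_t] = 0, the mean m(t) = E[X_t] satisfies the ODE m'(t) = a m(t) + b with m(0) = x_0. With a = 4/3, b = 1/5, x_0 = 3/2, the solution is
  m(t) = x_0 * exp(a t) + (b/a) * (exp(a t) - 1)
       = (3/2) * exp((4/3) t) + ((1/5)/(4/3)) * (exp((4/3) t) - 1)
       = 33*exp(4*t/3)/20 - 3/20.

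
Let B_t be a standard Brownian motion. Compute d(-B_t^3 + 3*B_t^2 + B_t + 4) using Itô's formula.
d(-B_t^3 + 3*B_t^2 + B_t + 4) = (3 - 3*B_t) dt + (-3*B_t^2 + 6*B_t + 1) dB_t

Itô's formula for f(B_t) gives d f(B_t) = f'(B_t) dB_t + (1/2) f''(B_t) dt. Compute derivatives of f(x) = -x^3 + 3*x^2 + x + 4:
  f'(x)  = -3*x^2 + 6*x + 1
  f''(x) = 6 - 6*x
Substitute x = B_t and multiply the f'' term by 1/2:
  drift     = (1/2) * (6 - 6*x) evaluated at B_t = 3 - 3*B_t
  diffusion = (-3*x^2 + 6*x + 1) evaluated at B_t = -3*B_t^2 + 6*B_t + 1
Therefore d(-B_t^3 + 3*B_t^2 + B_t + 4) = (3 - 3*B_t) dt + (-3*B_t^2 + 6*B_t + 1) dB_t.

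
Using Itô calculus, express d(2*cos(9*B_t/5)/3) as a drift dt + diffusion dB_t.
d(2*cos(9*B_t/5)/3) = (-27*cos(9*B_t/5)/25) dt + (-6*sin(9*B_t/5)/5) dB_t

Itô's formula for f(B_t) gives d f(B_t) = f'(B_t) dB_t + (1/2) f''(B_t) dt. Compute derivatives of f(x) = 2*cos(9*x/5)/3:
  f'(x)  = -6*sin(9*x/5)/5
  f''(x) = -54*cos(9*x/5)/25
Substitute x = B_t and multiply the f'' term by 1/2:
  drift     = (1/2) * (-54*cos(9*x/5)/25) evaluated at B_t = -27*cos(9*B_t/5)/25
  diffusion = (-6*sin(9*x/5)/5) evaluated at B_t = -6*sin(9*B_t/5)/5
Therefore d(2*cos(9*B_t/5)/3) = (-27*cos(9*B_t/5)/25) dt + (-6*sin(9*B_t/5)/5) dB_t.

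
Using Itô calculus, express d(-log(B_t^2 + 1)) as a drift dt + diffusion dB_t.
d(-log(B_t^2 + 1)) = ((B_t^2 - 1)/(B_t^2 + 1)^2) dt + (-2*B_t/(B_t^2 + 1)) dB_t

Itô's formula for f(B_t) gives d f(B_t) = f'(B_t) dB_t + (1/2) f''(B_t) dt. Compute derivatives of f(x) = -log(x^2 + 1):
  f'(x)  = -2*x/(x^2 + 1)
  f''(x) = 2*(x^2 - 1)/(x^2 + 1)^2
Substitute x = B_t and multiply the f'' term by 1/2:
  drift     = (1/2) * (2*(x^2 - 1)/(x^2 + 1)^2) evaluated at B_t = (B_t^2 - 1)/(B_t^2 + 1)^2
  diffusion = (-2*x/(x^2 + 1)) evaluated at B_t = -2*B_t/(B_t^2 + 1)
Therefore d(-log(B_t^2 + 1)) = ((B_t^2 - 1)/(B_t^2 + 1)^2) dt + (-2*B_t/(B_t^2 + 1)) dB_t.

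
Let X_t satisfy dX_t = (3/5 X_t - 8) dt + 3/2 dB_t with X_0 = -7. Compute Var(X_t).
Var(X_t) = 15*exp(6*t/5)/8 - 15/8

The variance V(t) = Var(X_t) satisfies V'(t) = 2 a V(t) + c^2 with V(0) = 0 (drift coefficient is linear in X, diffusion is constant). With a = 3/5, c = 3/2, the solution is
  V(t) = (c^2 / (2 a)) * (exp(2 a t) - 1)
       = ((3/2)^2 / (2*(3/5))) * (exp((6/5) t) - 1)
       = 15*exp(6*t/5)/8 - 15/8.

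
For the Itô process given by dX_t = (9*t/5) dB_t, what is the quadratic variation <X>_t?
<X>_t = 27*t^3/25

For an Itô process dX_t = a(t) dt + b(t) dB_t, the quadratic variation is <X>_t = int_0^t b(s)^2 ds (the drift term does not contribute). Here b(s) = 9*s/5, so
  b(s)^2 = 81*s^2/25.
Integrating from 0 to t:
  <X>_t = int_0^t (81*s^2/25) ds = 27*t^3/25.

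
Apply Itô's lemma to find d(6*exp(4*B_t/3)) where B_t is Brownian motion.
d(6*exp(4*B_t/3)) = (16*exp(4*B_t/3)/3) dt + (8*exp(4*B_t/3)) dB_t

Itô's formula for f(B_t) gives d f(B_t) = f'(B_t) dB_t + (1/2) f''(B_t) dt. Compute derivatives of f(x) = 6*exp(4*x/3):
  f'(x)  = 8*exp(4*x/3)
  f''(x) = 32*exp(4*x/3)/3
Substitute x = B_t and multiply the f'' term by 1/2:
  drift     = (1/2) * (32*exp(4*x/3)/3) evaluated at B_t = 16*exp(4*B_t/3)/3
  diffusion = (8*exp(4*x/3)) evaluated at B_t = 8*exp(4*B_t/3)
Therefore d(6*exp(4*B_t/3)) = (16*exp(4*B_t/3)/3) dt + (8*exp(4*B_t/3)) dB_t.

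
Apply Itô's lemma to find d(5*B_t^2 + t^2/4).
d(5*B_t^2 + t^2/4) = (t/2 + 5) dt + (10*B_t) dB_t

Itô's formula for f(t, x): d f(t, B_t) = (f_t + (1/2) f_xx) dt + f_x dB_t. Compute partials of f(t, x) = t^2/4 + 5*x^2:
  f_t(t,x)  = t/2
  f_x(t,x)  = 10*x
  f_xx(t,x) = 10
Assemble drift = f_t + (1/2) f_xx = t/2 + 5 and diffusion = f_x = 10*x. Substituting x = B_t:
  d(5*B_t^2 + t^2/4) = (t/2 + 5) dt + (10*B_t) dB_t.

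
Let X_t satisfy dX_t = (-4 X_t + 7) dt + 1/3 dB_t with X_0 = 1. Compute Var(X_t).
Var(X_t) = 1/72 - exp(-8*t)/72

The variance V(t) = Var(X_t) satisfies V'(t) = 2 a V(t) + c^2 with V(0) = 0 (drift coefficient is linear in X, diffusion is constant). With a = -4, c = 1/3, the solution is
  V(t) = (c^2 / (2 a)) * (exp(2 a t) - 1)
       = ((1/3)^2 / (2*(-4))) * (exp((-8) t) - 1)
       = 1/72 - exp(-8*t)/72.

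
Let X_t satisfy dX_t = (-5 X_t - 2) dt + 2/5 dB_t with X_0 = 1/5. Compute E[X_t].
E[X_t] = -2/5 + 3*exp(-5*t)/5

Taking expectations and using E[dB_t] = 0, the mean m(t) = E[X_t] satisfies the ODE m'(t) = a m(t) + b with m(0) = x_0. With a = -5, b = -2, x_0 = 1/5, the solution is
  m(t) = x_0 * exp(a t) + (b/a) * (exp(a t) - 1)
       = (1/5) * exp((-5) t) + ((-2)/(-5)) * (exp((-5) t) - 1)
       = -2/5 + 3*exp(-5*t)/5.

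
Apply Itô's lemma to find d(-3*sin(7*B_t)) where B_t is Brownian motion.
d(-3*sin(7*B_t)) = (147*sin(7*B_t)/2) dt + (-21*cos(7*B_t)) dB_t

Itô's formula for f(B_t) gives d f(B_t) = f'(B_t) dB_t + (1/2) f''(B_t) dt. Compute derivatives of f(x) = -3*sin(7*x):
  f'(x)  = -21*cos(7*x)
  f''(x) = 147*sin(7*x)
Substitute x = B_t and multiply the f'' term by 1/2:
  drift     = (1/2) * (147*sin(7*x)) evaluated at B_t = 147*sin(7*B_t)/2
  diffusion = (-21*cos(7*x)) evaluated at B_t = -21*cos(7*B_t)
Therefore d(-3*sin(7*B_t)) = (147*sin(7*B_t)/2) dt + (-21*cos(7*B_t)) dB_t.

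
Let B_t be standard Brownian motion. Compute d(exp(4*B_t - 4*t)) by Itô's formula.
d(exp(4*B_t - 4*t)) = (4*exp(4*B_t - 4*t)) dt + (4*exp(4*B_t - 4*t)) dB_t

Itô's formula for f(t, x): d f(t, B_t) = (f_t + (1/2) f_xx) dt + f_x dB_t. Compute partials of f(t, x) = exp(-4*t + 4*x):
  f_t(t,x)  = -4*exp(-4*t + 4*x)
  f_x(t,x)  = 4*exp(-4*t + 4*x)
  f_xx(t,x) = 16*exp(-4*t + 4*x)
Assemble drift = f_t + (1/2) f_xx = 4*exp(-4*t + 4*x) and diffusion = f_x = 4*exp(-4*t + 4*x). Substituting x = B_t:
  d(exp(4*B_t - 4*t)) = (4*exp(4*B_t - 4*t)) dt + (4*exp(4*B_t - 4*t)) dB_t.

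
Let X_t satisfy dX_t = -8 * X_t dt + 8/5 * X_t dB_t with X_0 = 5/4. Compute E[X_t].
E[X_t] = 5*exp(-8*t)/4

For GBM dX = mu X dt + sigma X dB with X_0 = x_0, apply Itô to Y = log X: dY = (mu - sigma^2/2) dt + sigma dB, so Y_t = log(x_0) + (mu - sigma^2/2) t + sigma B_t and hence X_t = x_0 * exp((mu - sigma^2/2) t + sigma B_t).
With mu = -8, sigma = 8/5, x_0 = 5/4, this gives:
  X_t = 5/4 * exp((-232/25) * t + (8/5) * B_t).
Since sigma*B_t ~ Normal(0, sigma^2 t), E[exp(sigma*B_t)] = exp(sigma^2 t / 2); so E[X_t] = x_0 * exp((mu - sigma^2/2) t) * exp(sigma^2 t / 2) = x_0 * exp(mu t) = 5*exp(-8*t)/4.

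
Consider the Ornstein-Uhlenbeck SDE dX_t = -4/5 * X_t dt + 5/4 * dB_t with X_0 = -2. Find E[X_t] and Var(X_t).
E[X_t] = -2*exp(-4*t/5); Var(X_t) = 125/128 - 125*exp(-8*t/5)/128

The OU SDE dX = -theta X dt + sigma dB admits the integrating factor exp(theta t): d(exp(theta t) X_t) = sigma exp(theta t) dB_t. Integrating from 0 to t:
  X_t = x_0 * exp(-theta t) + sigma * int_0^t exp(-theta (t-s)) dB_s.
The Itô integral has mean 0 and (by the Itô isometry) variance sigma^2 * int_0^t exp(-2 theta (t - s)) ds = sigma^2 * (1 - exp(-2 theta t)) / (2 theta).
With theta = 4/5, sigma = 5/4, x_0 = -2:
  E[X_t] = -2 * exp(-4/5 t) = -2*exp(-4*t/5)
  Var(X_t) = (5/4)^2 * (1 - exp(-2*4/5 t)) / (2 * 4/5) = 125/128 - 125*exp(-8*t/5)/128.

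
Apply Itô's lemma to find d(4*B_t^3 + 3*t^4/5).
d(4*B_t^3 + 3*t^4/5) = (12*B_t + 12*t^3/5) dt + (12*B_t^2) dB_t

Itô's formula for f(t, x): d f(t, B_t) = (f_t + (1/2) f_xx) dt + f_x dB_t. Compute partials of f(t, x) = 3*t^4/5 + 4*x^3:
  f_t(t,x)  = 12*t^3/5
  f_x(t,x)  = 12*x^2
  f_xx(t,x) = 24*x
Assemble drift = f_t + (1/2) f_xx = 12*t^3/5 + 12*x and diffusion = f_x = 12*x^2. Substituting x = B_t:
  d(4*B_t^3 + 3*t^4/5) = (12*B_t + 12*t^3/5) dt + (12*B_t^2) dB_t.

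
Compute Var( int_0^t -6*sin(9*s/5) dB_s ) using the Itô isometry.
Var = 18*t - 5*sin(18*t/5)

The Itô integral of a deterministic integrand f(s) has mean 0 because each increment f(s) * (B_{s+ds} - B_s) has mean 0. By the Itô isometry:
  Var( int_0^t f(s) dB_s ) = E[ (int_0^t f(s) dB_s)^2 ] = int_0^t f(s)^2 ds.
Here f(s) = -6*sin(9*s/5), so f(s)^2 = 36*sin(9*s/5)^2. Integrate:
  int_0^t (36*sin(9*s/5)^2) ds = 18*t - 5*sin(18*t/5).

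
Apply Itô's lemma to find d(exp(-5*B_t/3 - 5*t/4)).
d(exp(-5*B_t/3 - 5*t/4)) = (5*exp(-5*B_t/3 - 5*t/4)/36) dt + (-5*exp(-5*B_t/3 - 5*t/4)/3) dB_t

Itô's formula for f(t, x): d f(t, B_t) = (f_t + (1/2) f_xx) dt + f_x dB_t. Compute partials of f(t, x) = exp(-5*t/4 - 5*x/3):
  f_t(t,x)  = -5*exp(-5*t/4 - 5*x/3)/4
  f_x(t,x)  = -5*exp(-5*t/4 - 5*x/3)/3
  f_xx(t,x) = 25*exp(-5*t/4 - 5*x/3)/9
Assemble drift = f_t + (1/2) f_xx = 5*exp(-5*t/4 - 5*x/3)/36 and diffusion = f_x = -5*exp(-5*t/4 - 5*x/3)/3. Substituting x = B_t:
  d(exp(-5*B_t/3 - 5*t/4)) = (5*exp(-5*B_t/3 - 5*t/4)/36) dt + (-5*exp(-5*B_t/3 - 5*t/4)/3) dB_t.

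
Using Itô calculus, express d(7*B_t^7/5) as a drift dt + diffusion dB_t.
d(7*B_t^7/5) = (147*B_t^5/5) dt + (49*B_t^6/5) dB_t

Itô's formula for f(B_t) gives d f(B_t) = f'(B_t) dB_t + (1/2) f''(B_t) dt. Compute derivatives of f(x) = 7*x^7/5:
  f'(x)  = 49*x^6/5
  f''(x) = 294*x^5/5
Substitute x = B_t and multiply the f'' term by 1/2:
  drift     = (1/2) * (294*x^5/5) evaluated at B_t = 147*B_t^5/5
  diffusion = (49*x^6/5) evaluated at B_t = 49*B_t^6/5
Therefore d(7*B_t^7/5) = (147*B_t^5/5) dt + (49*B_t^6/5) dB_t.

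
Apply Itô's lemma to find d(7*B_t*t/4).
d(7*B_t*t/4) = (7*B_t/4) dt + (7*t/4) dB_t

Itô's formula for f(t, x): d f(t, B_t) = (f_t + (1/2) f_xx) dt + f_x dB_t. Compute partials of f(t, x) = 7*t*x/4:
  f_t(t,x)  = 7*x/4
  f_x(t,x)  = 7*t/4
  f_xx(t,x) = 0
Assemble drift = f_t + (1/2) f_xx = 7*x/4 and diffusion = f_x = 7*t/4. Substituting x = B_t:
  d(7*B_t*t/4) = (7*B_t/4) dt + (7*t/4) dB_t.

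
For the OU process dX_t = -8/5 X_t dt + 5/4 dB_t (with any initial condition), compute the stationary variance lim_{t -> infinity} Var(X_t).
lim Var(X_t) = 125/256

The OU SDE dX = -theta X dt + sigma dB admits the integrating factor exp(theta t): d(exp(theta t) X_t) = sigma exp(theta t) dB_t. Integrating from 0 to t gives X_t = x_0 * exp(-theta t) + sigma * int_0^t exp(-theta (t-s)) dB_s for any initial x_0. The Itô integral has variance (by the Itô isometry) sigma^2 * int_0^t exp(-2 theta (t - s)) ds = sigma^2 * (1 - exp(-2 theta t)) / (2 theta), independent of x_0.
With theta = 8/5, sigma = 5/4:
  Var(X_t) = (5/4)^2 * (1 - exp(-2*8/5 t)) / (2 * 8/5) = 125/256 - 125*exp(-16*t/5)/256.
As t -> infinity, exp(-2*8/5 t) -> 0, so the stationary variance is sigma^2 / (2 theta) = 125/256.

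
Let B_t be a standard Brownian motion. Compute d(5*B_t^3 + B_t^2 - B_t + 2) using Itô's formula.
d(5*B_t^3 + B_t^2 - B_t + 2) = (15*B_t + 1) dt + (15*B_t^2 + 2*B_t - 1) dB_t

Itô's formula for f(B_t) gives d f(B_t) = f'(B_t) dB_t + (1/2) f''(B_t) dt. Compute derivatives of f(x) = 5*x^3 + x^2 - x + 2:
  f'(x)  = 15*x^2 + 2*x - 1
  f''(x) = 30*x + 2
Substitute x = B_t and multiply the f'' term by 1/2:
  drift     = (1/2) * (30*x + 2) evaluated at B_t = 15*B_t + 1
  diffusion = (15*x^2 + 2*x - 1) evaluated at B_t = 15*B_t^2 + 2*B_t - 1
Therefore d(5*B_t^3 + B_t^2 - B_t + 2) = (15*B_t + 1) dt + (15*B_t^2 + 2*B_t - 1) dB_t.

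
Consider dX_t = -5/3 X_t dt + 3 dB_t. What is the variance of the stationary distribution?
lim Var(X_t) = 27/10

The OU SDE dX = -theta X dt + sigma dB admits the integrating factor exp(theta t): d(exp(theta t) X_t) = sigma exp(theta t) dB_t. Integrating from 0 to t gives X_t = x_0 * exp(-theta t) + sigma * int_0^t exp(-theta (t-s)) dB_s for any initial x_0. The Itô integral has variance (by the Itô isometry) sigma^2 * int_0^t exp(-2 theta (t - s)) ds = sigma^2 * (1 - exp(-2 theta t)) / (2 theta), independent of x_0.
With theta = 5/3, sigma = 3:
  Var(X_t) = (3)^2 * (1 - exp(-2*5/3 t)) / (2 * 5/3) = 27/10 - 27*exp(-10*t/3)/10.
As t -> infinity, exp(-2*5/3 t) -> 0, so the stationary variance is sigma^2 / (2 theta) = 27/10.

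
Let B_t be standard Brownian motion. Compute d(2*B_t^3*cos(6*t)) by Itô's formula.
d(2*B_t^3*cos(6*t)) = (6*B_t*(-2*B_t^2*sin(6*t) + cos(6*t))) dt + (6*B_t^2*cos(6*t)) dB_t

Itô's formula for f(t, x): d f(t, B_t) = (f_t + (1/2) f_xx) dt + f_x dB_t. Compute partials of f(t, x) = 2*x^3*cos(6*t):
  f_t(t,x)  = -12*x^3*sin(6*t)
  f_x(t,x)  = 6*x^2*cos(6*t)
  f_xx(t,x) = 12*x*cos(6*t)
Assemble drift = f_t + (1/2) f_xx = 6*x*(-2*x^2*sin(6*t) + cos(6*t)) and diffusion = f_x = 6*x^2*cos(6*t). Substituting x = B_t:
  d(2*B_t^3*cos(6*t)) = (6*B_t*(-2*B_t^2*sin(6*t) + cos(6*t))) dt + (6*B_t^2*cos(6*t)) dB_t.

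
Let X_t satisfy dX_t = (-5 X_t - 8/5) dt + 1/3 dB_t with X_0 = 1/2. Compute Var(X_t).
Var(X_t) = 1/90 - exp(-10*t)/90

The variance V(t) = Var(X_t) satisfies V'(t) = 2 a V(t) + c^2 with V(0) = 0 (drift coefficient is linear in X, diffusion is constant). With a = -5, c = 1/3, the solution is
  V(t) = (c^2 / (2 a)) * (exp(2 a t) - 1)
       = ((1/3)^2 / (2*(-5))) * (exp((-10) t) - 1)
       = 1/90 - exp(-10*t)/90.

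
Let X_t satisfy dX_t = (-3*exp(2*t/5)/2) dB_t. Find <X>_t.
<X>_t = 45*exp(4*t/5)/16 - 45/16

For an Itô process dX_t = a(t) dt + b(t) dB_t, the quadratic variation is <X>_t = int_0^t b(s)^2 ds (the drift term does not contribute). Here b(s) = -3*exp(2*s/5)/2, so
  b(s)^2 = 9*exp(4*s/5)/4.
Integrating from 0 to t:
  <X>_t = int_0^t (9*exp(4*s/5)/4) ds = 45*exp(4*t/5)/16 - 45/16.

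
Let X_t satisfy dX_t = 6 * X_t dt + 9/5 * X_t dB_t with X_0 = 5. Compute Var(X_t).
Var(X_t) = 25*(exp(81*t/25) - 1)*exp(12*t)

For GBM dX = mu X dt + sigma X dB with X_0 = x_0, apply Itô to Y = log X: dY = (mu - sigma^2/2) dt + sigma dB, so Y_t = log(x_0) + (mu - sigma^2/2) t + sigma B_t and hence X_t = x_0 * exp((mu - sigma^2/2) t + sigma B_t).
With mu = 6, sigma = 9/5, x_0 = 5, this gives:
  X_t = 5 * exp((219/50) * t + (9/5) * B_t).
Since sigma*B_t ~ Normal(0, sigma^2 t), E[exp(sigma*B_t)] = exp(sigma^2 t / 2); so E[X_t] = x_0 * exp((mu - sigma^2/2) t) * exp(sigma^2 t / 2) = x_0 * exp(mu t) = 5*exp(6*t).
Var(X_t) = E[X_t^2] - (E[X_t])^2 = x_0^2 * exp(2 mu t) * (exp(sigma^2 t) - 1) = 25*(exp(81*t/25) - 1)*exp(12*t).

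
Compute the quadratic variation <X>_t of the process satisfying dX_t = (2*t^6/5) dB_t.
<X>_t = 4*t^13/325

For an Itô process dX_t = a(t) dt + b(t) dB_t, the quadratic variation is <X>_t = int_0^t b(s)^2 ds (the drift term does not contribute). Here b(s) = 2*s^6/5, so
  b(s)^2 = 4*s^12/25.
Integrating from 0 to t:
  <X>_t = int_0^t (4*s^12/25) ds = 4*t^13/325.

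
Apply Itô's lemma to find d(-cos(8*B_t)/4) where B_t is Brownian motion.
d(-cos(8*B_t)/4) = (8*cos(8*B_t)) dt + (2*sin(8*B_t)) dB_t

Itô's formula for f(B_t) gives d f(B_t) = f'(B_t) dB_t + (1/2) f''(B_t) dt. Compute derivatives of f(x) = -cos(8*x)/4:
  f'(x)  = 2*sin(8*x)
  f''(x) = 16*cos(8*x)
Substitute x = B_t and multiply the f'' term by 1/2:
  drift     = (1/2) * (16*cos(8*x)) evaluated at B_t = 8*cos(8*B_t)
  diffusion = (2*sin(8*x)) evaluated at B_t = 2*sin(8*B_t)
Therefore d(-cos(8*B_t)/4) = (8*cos(8*B_t)) dt + (2*sin(8*B_t)) dB_t.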